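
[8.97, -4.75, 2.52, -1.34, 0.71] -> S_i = 8.97*(-0.53)^i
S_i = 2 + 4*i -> [2, 6, 10, 14, 18]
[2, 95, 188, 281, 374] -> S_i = 2 + 93*i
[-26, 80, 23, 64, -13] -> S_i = Random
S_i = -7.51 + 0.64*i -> [-7.51, -6.87, -6.23, -5.59, -4.95]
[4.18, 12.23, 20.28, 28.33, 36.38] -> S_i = 4.18 + 8.05*i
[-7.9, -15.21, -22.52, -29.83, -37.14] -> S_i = -7.90 + -7.31*i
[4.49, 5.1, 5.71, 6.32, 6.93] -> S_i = 4.49 + 0.61*i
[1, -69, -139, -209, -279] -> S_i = 1 + -70*i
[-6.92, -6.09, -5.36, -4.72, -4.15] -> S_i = -6.92*0.88^i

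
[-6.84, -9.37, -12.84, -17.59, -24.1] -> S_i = -6.84*1.37^i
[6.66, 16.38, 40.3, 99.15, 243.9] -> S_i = 6.66*2.46^i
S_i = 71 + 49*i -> [71, 120, 169, 218, 267]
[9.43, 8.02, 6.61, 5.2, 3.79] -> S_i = 9.43 + -1.41*i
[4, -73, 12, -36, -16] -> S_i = Random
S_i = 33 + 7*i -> [33, 40, 47, 54, 61]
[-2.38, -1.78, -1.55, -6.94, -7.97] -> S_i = Random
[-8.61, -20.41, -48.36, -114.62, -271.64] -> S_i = -8.61*2.37^i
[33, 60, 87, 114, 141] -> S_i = 33 + 27*i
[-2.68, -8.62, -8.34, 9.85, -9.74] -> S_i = Random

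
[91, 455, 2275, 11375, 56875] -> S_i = 91*5^i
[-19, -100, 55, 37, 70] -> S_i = Random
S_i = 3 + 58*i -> [3, 61, 119, 177, 235]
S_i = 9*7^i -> [9, 63, 441, 3087, 21609]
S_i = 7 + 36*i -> [7, 43, 79, 115, 151]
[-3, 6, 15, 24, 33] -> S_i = -3 + 9*i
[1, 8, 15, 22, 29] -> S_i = 1 + 7*i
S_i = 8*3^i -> [8, 24, 72, 216, 648]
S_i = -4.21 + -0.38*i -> [-4.21, -4.59, -4.97, -5.35, -5.73]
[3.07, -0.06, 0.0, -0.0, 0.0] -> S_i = 3.07*(-0.02)^i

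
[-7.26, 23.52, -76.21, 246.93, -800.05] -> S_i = -7.26*(-3.24)^i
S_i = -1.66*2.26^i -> [-1.66, -3.75, -8.48, -19.16, -43.31]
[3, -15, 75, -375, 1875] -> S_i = 3*-5^i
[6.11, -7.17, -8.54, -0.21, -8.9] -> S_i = Random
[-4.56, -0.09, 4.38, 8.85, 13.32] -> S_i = -4.56 + 4.47*i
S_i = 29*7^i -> [29, 203, 1421, 9947, 69629]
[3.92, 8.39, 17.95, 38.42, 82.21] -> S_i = 3.92*2.14^i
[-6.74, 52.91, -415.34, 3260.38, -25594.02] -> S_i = -6.74*(-7.85)^i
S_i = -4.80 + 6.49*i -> [-4.8, 1.69, 8.18, 14.67, 21.16]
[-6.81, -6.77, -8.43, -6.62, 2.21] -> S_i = Random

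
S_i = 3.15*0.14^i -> [3.15, 0.44, 0.06, 0.01, 0.0]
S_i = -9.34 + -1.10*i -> [-9.34, -10.44, -11.54, -12.64, -13.74]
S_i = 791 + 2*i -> [791, 793, 795, 797, 799]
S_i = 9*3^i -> [9, 27, 81, 243, 729]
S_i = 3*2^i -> [3, 6, 12, 24, 48]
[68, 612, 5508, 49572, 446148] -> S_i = 68*9^i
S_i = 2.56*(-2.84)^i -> [2.56, -7.27, 20.65, -58.64, 166.54]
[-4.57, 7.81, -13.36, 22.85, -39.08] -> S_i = -4.57*(-1.71)^i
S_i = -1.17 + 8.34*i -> [-1.17, 7.17, 15.51, 23.85, 32.19]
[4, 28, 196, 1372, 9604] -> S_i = 4*7^i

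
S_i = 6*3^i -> [6, 18, 54, 162, 486]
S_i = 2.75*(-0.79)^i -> [2.75, -2.17, 1.72, -1.36, 1.07]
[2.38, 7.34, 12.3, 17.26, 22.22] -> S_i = 2.38 + 4.96*i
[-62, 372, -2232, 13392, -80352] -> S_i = -62*-6^i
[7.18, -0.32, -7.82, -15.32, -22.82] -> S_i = 7.18 + -7.50*i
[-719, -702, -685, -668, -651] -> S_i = -719 + 17*i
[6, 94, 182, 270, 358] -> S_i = 6 + 88*i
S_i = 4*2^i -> [4, 8, 16, 32, 64]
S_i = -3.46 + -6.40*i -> [-3.46, -9.86, -16.26, -22.66, -29.06]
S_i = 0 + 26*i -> [0, 26, 52, 78, 104]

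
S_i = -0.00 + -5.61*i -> [-0.0, -5.61, -11.22, -16.83, -22.44]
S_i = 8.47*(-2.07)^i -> [8.47, -17.53, 36.29, -75.13, 155.51]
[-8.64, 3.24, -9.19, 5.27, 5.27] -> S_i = Random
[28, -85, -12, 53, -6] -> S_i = Random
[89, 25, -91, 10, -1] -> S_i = Random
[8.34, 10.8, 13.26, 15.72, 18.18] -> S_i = 8.34 + 2.46*i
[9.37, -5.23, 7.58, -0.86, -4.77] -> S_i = Random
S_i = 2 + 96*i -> [2, 98, 194, 290, 386]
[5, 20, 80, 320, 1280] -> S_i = 5*4^i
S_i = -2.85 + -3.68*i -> [-2.85, -6.53, -10.21, -13.89, -17.57]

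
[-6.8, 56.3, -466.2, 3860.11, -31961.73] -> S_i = -6.80*(-8.28)^i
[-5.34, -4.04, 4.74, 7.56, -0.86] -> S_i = Random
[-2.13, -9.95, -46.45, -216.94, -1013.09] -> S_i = -2.13*4.67^i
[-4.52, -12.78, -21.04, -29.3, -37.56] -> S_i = -4.52 + -8.26*i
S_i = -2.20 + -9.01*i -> [-2.2, -11.21, -20.22, -29.23, -38.24]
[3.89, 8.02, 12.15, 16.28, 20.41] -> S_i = 3.89 + 4.13*i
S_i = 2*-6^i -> [2, -12, 72, -432, 2592]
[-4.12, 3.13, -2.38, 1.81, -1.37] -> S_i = -4.12*(-0.76)^i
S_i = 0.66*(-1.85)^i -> [0.66, -1.22, 2.26, -4.18, 7.73]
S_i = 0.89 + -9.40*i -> [0.89, -8.51, -17.91, -27.31, -36.71]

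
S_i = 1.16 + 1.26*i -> [1.16, 2.42, 3.68, 4.94, 6.2]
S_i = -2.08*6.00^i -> [-2.08, -12.48, -74.88, -449.28, -2695.68]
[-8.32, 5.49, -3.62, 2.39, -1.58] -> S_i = -8.32*(-0.66)^i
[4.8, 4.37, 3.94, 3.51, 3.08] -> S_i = 4.80 + -0.43*i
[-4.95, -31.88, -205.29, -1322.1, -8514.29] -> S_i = -4.95*6.44^i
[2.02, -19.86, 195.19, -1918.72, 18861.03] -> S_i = 2.02*(-9.83)^i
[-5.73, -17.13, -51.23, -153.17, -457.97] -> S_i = -5.73*2.99^i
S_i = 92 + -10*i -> [92, 82, 72, 62, 52]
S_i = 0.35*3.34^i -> [0.35, 1.17, 3.9, 13.04, 43.56]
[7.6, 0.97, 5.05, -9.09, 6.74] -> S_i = Random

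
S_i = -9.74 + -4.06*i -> [-9.74, -13.8, -17.86, -21.92, -25.98]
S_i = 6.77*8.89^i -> [6.77, 60.19, 535.05, 4756.57, 42285.91]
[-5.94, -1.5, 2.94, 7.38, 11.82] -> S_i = -5.94 + 4.44*i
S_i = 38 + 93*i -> [38, 131, 224, 317, 410]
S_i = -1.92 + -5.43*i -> [-1.92, -7.35, -12.78, -18.21, -23.64]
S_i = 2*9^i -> [2, 18, 162, 1458, 13122]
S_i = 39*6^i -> [39, 234, 1404, 8424, 50544]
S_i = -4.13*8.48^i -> [-4.13, -35.02, -296.99, -2518.47, -21356.67]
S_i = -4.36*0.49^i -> [-4.36, -2.14, -1.05, -0.51, -0.25]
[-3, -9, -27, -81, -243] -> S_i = -3*3^i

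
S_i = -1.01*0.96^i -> [-1.01, -0.97, -0.93, -0.89, -0.86]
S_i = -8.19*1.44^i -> [-8.19, -11.79, -16.98, -24.46, -35.22]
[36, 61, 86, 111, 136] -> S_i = 36 + 25*i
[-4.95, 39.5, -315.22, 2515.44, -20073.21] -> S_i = -4.95*(-7.98)^i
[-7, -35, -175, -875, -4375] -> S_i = -7*5^i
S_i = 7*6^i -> [7, 42, 252, 1512, 9072]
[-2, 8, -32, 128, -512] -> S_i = -2*-4^i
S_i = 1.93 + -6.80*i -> [1.93, -4.87, -11.67, -18.47, -25.27]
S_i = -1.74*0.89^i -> [-1.74, -1.55, -1.38, -1.23, -1.09]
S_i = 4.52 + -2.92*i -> [4.52, 1.6, -1.32, -4.24, -7.16]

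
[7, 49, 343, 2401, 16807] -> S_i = 7*7^i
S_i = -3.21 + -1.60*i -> [-3.21, -4.81, -6.41, -8.01, -9.61]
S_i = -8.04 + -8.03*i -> [-8.04, -16.07, -24.1, -32.13, -40.16]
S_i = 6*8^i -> [6, 48, 384, 3072, 24576]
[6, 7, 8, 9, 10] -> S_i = 6 + 1*i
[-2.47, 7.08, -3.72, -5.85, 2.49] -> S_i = Random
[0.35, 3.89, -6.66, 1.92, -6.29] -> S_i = Random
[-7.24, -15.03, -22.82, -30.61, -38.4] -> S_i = -7.24 + -7.79*i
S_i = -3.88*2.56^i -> [-3.88, -9.93, -25.43, -65.1, -166.64]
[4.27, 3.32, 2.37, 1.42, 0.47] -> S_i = 4.27 + -0.95*i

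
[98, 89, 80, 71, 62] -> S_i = 98 + -9*i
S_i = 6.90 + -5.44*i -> [6.9, 1.46, -3.98, -9.42, -14.86]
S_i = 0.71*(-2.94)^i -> [0.71, -2.09, 6.14, -18.04, 53.05]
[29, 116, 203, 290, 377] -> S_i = 29 + 87*i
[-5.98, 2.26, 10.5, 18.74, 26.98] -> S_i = -5.98 + 8.24*i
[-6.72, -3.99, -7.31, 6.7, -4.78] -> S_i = Random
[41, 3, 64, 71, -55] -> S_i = Random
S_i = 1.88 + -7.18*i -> [1.88, -5.3, -12.48, -19.66, -26.84]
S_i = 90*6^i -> [90, 540, 3240, 19440, 116640]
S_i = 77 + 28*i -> [77, 105, 133, 161, 189]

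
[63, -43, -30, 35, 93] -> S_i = Random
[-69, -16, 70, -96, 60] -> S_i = Random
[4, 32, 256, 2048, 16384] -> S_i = 4*8^i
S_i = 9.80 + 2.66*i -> [9.8, 12.46, 15.12, 17.78, 20.44]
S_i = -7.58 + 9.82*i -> [-7.58, 2.24, 12.06, 21.88, 31.7]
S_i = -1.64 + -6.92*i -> [-1.64, -8.56, -15.48, -22.4, -29.32]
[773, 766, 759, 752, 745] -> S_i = 773 + -7*i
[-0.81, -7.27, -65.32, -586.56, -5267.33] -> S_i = -0.81*8.98^i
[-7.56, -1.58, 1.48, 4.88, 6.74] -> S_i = Random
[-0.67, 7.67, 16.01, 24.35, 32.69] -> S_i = -0.67 + 8.34*i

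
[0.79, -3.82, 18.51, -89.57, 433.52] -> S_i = 0.79*(-4.84)^i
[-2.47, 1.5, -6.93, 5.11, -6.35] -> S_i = Random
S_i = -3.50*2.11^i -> [-3.5, -7.38, -15.58, -32.88, -69.37]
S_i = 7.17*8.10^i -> [7.17, 58.08, 470.42, 3810.43, 30864.5]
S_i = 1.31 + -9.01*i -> [1.31, -7.7, -16.71, -25.72, -34.73]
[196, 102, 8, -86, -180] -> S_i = 196 + -94*i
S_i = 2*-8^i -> [2, -16, 128, -1024, 8192]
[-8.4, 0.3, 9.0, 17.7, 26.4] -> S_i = -8.40 + 8.70*i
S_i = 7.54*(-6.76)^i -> [7.54, -50.97, 344.56, -2329.22, 15745.56]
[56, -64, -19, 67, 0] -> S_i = Random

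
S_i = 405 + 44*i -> [405, 449, 493, 537, 581]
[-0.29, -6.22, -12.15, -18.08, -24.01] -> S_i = -0.29 + -5.93*i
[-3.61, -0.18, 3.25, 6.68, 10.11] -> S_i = -3.61 + 3.43*i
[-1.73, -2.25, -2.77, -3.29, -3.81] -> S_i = -1.73 + -0.52*i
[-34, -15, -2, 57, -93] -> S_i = Random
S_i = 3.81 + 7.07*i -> [3.81, 10.88, 17.95, 25.02, 32.09]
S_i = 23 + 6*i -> [23, 29, 35, 41, 47]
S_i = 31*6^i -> [31, 186, 1116, 6696, 40176]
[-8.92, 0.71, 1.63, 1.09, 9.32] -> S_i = Random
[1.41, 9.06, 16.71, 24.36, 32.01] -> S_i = 1.41 + 7.65*i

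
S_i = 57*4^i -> [57, 228, 912, 3648, 14592]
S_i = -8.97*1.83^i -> [-8.97, -16.42, -30.04, -54.97, -100.6]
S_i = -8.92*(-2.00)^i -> [-8.92, 17.84, -35.68, 71.36, -142.72]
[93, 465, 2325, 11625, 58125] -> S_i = 93*5^i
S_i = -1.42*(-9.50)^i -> [-1.42, 13.49, -128.16, 1217.47, -11565.99]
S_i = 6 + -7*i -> [6, -1, -8, -15, -22]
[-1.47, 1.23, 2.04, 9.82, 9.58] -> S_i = Random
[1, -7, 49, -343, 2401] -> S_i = 1*-7^i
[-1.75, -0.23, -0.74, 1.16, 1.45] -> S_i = Random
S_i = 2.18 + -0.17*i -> [2.18, 2.01, 1.84, 1.67, 1.5]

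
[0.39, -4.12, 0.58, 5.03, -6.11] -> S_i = Random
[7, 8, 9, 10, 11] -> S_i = 7 + 1*i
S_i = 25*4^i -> [25, 100, 400, 1600, 6400]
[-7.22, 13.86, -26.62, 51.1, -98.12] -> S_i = -7.22*(-1.92)^i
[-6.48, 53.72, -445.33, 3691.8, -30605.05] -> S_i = -6.48*(-8.29)^i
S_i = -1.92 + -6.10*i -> [-1.92, -8.02, -14.12, -20.22, -26.32]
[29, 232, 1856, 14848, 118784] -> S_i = 29*8^i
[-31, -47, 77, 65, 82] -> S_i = Random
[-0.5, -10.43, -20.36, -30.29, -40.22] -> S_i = -0.50 + -9.93*i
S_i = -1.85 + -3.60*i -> [-1.85, -5.45, -9.05, -12.65, -16.25]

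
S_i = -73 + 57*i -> [-73, -16, 41, 98, 155]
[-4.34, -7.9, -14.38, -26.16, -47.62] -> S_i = -4.34*1.82^i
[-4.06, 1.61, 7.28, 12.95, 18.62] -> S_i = -4.06 + 5.67*i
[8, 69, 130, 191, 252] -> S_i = 8 + 61*i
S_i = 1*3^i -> [1, 3, 9, 27, 81]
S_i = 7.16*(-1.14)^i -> [7.16, -8.16, 9.31, -10.61, 12.09]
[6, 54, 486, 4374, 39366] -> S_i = 6*9^i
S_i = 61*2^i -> [61, 122, 244, 488, 976]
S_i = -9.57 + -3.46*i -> [-9.57, -13.03, -16.49, -19.95, -23.41]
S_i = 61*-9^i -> [61, -549, 4941, -44469, 400221]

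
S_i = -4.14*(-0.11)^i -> [-4.14, 0.46, -0.05, 0.01, -0.0]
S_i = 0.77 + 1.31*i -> [0.77, 2.08, 3.39, 4.7, 6.01]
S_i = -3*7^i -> [-3, -21, -147, -1029, -7203]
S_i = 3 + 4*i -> [3, 7, 11, 15, 19]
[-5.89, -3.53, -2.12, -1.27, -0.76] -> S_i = -5.89*0.60^i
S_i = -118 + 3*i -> [-118, -115, -112, -109, -106]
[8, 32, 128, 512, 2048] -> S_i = 8*4^i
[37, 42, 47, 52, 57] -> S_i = 37 + 5*i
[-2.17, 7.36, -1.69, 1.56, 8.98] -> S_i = Random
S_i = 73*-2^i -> [73, -146, 292, -584, 1168]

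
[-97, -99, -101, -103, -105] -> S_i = -97 + -2*i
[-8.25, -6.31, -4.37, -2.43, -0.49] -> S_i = -8.25 + 1.94*i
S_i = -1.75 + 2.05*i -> [-1.75, 0.3, 2.35, 4.4, 6.45]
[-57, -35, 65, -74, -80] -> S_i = Random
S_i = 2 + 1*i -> [2, 3, 4, 5, 6]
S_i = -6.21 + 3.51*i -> [-6.21, -2.7, 0.81, 4.32, 7.83]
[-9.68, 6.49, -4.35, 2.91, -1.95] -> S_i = -9.68*(-0.67)^i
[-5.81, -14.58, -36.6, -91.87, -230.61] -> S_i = -5.81*2.51^i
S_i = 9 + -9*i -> [9, 0, -9, -18, -27]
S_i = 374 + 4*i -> [374, 378, 382, 386, 390]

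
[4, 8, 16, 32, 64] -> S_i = 4*2^i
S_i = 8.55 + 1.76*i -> [8.55, 10.31, 12.07, 13.83, 15.59]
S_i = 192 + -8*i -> [192, 184, 176, 168, 160]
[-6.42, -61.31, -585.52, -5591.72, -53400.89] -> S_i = -6.42*9.55^i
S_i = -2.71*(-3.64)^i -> [-2.71, 9.86, -35.91, 130.7, -475.75]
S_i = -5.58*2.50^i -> [-5.58, -13.95, -34.88, -87.19, -217.97]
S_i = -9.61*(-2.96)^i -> [-9.61, 28.45, -84.2, 249.23, -737.72]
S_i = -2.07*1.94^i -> [-2.07, -4.02, -7.79, -15.11, -29.32]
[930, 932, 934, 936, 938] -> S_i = 930 + 2*i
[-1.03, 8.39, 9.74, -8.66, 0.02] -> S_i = Random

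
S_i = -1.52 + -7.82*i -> [-1.52, -9.34, -17.16, -24.98, -32.8]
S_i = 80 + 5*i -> [80, 85, 90, 95, 100]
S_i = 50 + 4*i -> [50, 54, 58, 62, 66]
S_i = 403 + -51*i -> [403, 352, 301, 250, 199]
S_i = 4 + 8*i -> [4, 12, 20, 28, 36]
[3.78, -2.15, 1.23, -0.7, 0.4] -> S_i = 3.78*(-0.57)^i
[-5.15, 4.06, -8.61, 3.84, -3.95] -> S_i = Random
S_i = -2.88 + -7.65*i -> [-2.88, -10.53, -18.18, -25.83, -33.48]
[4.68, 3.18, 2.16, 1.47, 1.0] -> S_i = 4.68*0.68^i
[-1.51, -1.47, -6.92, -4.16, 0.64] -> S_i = Random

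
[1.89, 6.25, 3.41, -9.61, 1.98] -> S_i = Random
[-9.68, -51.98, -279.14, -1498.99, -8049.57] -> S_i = -9.68*5.37^i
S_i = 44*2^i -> [44, 88, 176, 352, 704]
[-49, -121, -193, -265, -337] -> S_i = -49 + -72*i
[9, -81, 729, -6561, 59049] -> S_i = 9*-9^i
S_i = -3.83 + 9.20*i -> [-3.83, 5.37, 14.57, 23.77, 32.97]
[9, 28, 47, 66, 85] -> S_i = 9 + 19*i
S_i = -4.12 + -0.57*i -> [-4.12, -4.69, -5.26, -5.83, -6.4]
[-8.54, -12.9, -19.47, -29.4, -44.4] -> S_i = -8.54*1.51^i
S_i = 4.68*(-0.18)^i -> [4.68, -0.84, 0.15, -0.03, 0.0]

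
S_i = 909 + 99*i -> [909, 1008, 1107, 1206, 1305]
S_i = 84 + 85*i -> [84, 169, 254, 339, 424]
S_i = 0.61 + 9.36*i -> [0.61, 9.97, 19.33, 28.69, 38.05]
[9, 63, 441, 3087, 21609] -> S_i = 9*7^i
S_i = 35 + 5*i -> [35, 40, 45, 50, 55]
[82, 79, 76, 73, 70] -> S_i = 82 + -3*i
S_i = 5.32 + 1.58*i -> [5.32, 6.9, 8.48, 10.06, 11.64]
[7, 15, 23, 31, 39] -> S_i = 7 + 8*i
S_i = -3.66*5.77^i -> [-3.66, -21.12, -121.85, -703.09, -4056.81]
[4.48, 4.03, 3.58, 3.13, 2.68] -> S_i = 4.48 + -0.45*i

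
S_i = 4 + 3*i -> [4, 7, 10, 13, 16]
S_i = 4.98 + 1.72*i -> [4.98, 6.7, 8.42, 10.14, 11.86]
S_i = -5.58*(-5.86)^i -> [-5.58, 32.7, -191.61, 1122.86, -6579.98]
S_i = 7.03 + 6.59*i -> [7.03, 13.62, 20.21, 26.8, 33.39]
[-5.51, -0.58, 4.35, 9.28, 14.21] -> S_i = -5.51 + 4.93*i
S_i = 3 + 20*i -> [3, 23, 43, 63, 83]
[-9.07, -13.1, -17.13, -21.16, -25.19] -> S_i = -9.07 + -4.03*i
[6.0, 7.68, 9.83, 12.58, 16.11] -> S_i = 6.00*1.28^i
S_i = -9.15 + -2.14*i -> [-9.15, -11.29, -13.43, -15.57, -17.71]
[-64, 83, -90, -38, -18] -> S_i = Random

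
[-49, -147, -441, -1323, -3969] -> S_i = -49*3^i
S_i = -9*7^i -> [-9, -63, -441, -3087, -21609]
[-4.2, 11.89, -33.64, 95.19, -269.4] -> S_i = -4.20*(-2.83)^i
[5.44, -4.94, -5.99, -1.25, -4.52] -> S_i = Random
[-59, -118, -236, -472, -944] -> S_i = -59*2^i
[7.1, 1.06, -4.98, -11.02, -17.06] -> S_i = 7.10 + -6.04*i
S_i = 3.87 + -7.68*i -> [3.87, -3.81, -11.49, -19.17, -26.85]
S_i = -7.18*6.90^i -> [-7.18, -49.54, -341.84, -2358.69, -16274.99]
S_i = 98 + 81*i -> [98, 179, 260, 341, 422]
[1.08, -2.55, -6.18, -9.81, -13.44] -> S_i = 1.08 + -3.63*i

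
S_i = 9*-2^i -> [9, -18, 36, -72, 144]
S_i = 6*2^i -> [6, 12, 24, 48, 96]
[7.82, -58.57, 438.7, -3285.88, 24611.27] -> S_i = 7.82*(-7.49)^i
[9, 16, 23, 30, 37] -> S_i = 9 + 7*i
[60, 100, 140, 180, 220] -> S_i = 60 + 40*i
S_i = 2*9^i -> [2, 18, 162, 1458, 13122]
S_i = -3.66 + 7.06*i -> [-3.66, 3.4, 10.46, 17.52, 24.58]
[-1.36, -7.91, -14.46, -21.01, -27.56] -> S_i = -1.36 + -6.55*i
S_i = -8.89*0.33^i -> [-8.89, -2.93, -0.97, -0.32, -0.11]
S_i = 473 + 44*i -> [473, 517, 561, 605, 649]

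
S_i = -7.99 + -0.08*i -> [-7.99, -8.07, -8.15, -8.23, -8.31]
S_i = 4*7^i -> [4, 28, 196, 1372, 9604]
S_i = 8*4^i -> [8, 32, 128, 512, 2048]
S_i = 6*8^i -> [6, 48, 384, 3072, 24576]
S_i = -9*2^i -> [-9, -18, -36, -72, -144]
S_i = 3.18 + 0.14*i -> [3.18, 3.32, 3.46, 3.6, 3.74]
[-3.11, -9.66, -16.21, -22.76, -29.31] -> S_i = -3.11 + -6.55*i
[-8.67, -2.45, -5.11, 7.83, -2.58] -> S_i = Random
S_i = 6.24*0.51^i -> [6.24, 3.18, 1.62, 0.83, 0.42]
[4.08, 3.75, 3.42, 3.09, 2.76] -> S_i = 4.08 + -0.33*i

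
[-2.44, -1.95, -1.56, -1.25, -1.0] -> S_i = -2.44*0.80^i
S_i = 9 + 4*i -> [9, 13, 17, 21, 25]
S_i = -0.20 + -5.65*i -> [-0.2, -5.85, -11.5, -17.15, -22.8]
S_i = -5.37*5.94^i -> [-5.37, -31.9, -189.47, -1125.47, -6685.29]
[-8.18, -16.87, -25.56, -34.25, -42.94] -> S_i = -8.18 + -8.69*i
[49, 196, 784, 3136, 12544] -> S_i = 49*4^i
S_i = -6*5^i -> [-6, -30, -150, -750, -3750]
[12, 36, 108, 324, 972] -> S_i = 12*3^i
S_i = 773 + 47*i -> [773, 820, 867, 914, 961]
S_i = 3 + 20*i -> [3, 23, 43, 63, 83]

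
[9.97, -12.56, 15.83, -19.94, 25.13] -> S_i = 9.97*(-1.26)^i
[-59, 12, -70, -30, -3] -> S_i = Random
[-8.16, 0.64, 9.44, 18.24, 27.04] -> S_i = -8.16 + 8.80*i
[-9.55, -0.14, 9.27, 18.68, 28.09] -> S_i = -9.55 + 9.41*i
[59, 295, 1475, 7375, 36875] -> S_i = 59*5^i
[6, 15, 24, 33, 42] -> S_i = 6 + 9*i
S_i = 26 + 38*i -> [26, 64, 102, 140, 178]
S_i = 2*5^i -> [2, 10, 50, 250, 1250]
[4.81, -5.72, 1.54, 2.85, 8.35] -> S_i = Random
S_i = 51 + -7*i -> [51, 44, 37, 30, 23]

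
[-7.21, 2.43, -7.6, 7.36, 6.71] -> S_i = Random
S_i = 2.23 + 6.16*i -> [2.23, 8.39, 14.55, 20.71, 26.87]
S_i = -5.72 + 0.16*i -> [-5.72, -5.56, -5.4, -5.24, -5.08]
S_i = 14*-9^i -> [14, -126, 1134, -10206, 91854]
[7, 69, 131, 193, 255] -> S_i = 7 + 62*i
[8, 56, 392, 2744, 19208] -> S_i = 8*7^i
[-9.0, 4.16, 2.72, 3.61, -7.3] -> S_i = Random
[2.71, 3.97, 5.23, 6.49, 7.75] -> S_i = 2.71 + 1.26*i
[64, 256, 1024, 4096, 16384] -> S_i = 64*4^i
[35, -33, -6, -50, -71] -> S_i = Random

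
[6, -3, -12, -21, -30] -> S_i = 6 + -9*i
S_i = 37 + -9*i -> [37, 28, 19, 10, 1]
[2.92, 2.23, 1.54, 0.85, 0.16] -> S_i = 2.92 + -0.69*i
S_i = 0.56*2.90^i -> [0.56, 1.62, 4.71, 13.66, 39.61]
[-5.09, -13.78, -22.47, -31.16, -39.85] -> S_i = -5.09 + -8.69*i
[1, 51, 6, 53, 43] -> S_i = Random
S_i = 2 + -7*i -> [2, -5, -12, -19, -26]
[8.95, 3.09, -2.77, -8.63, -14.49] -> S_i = 8.95 + -5.86*i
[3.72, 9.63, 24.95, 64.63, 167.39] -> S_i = 3.72*2.59^i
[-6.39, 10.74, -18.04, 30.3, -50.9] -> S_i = -6.39*(-1.68)^i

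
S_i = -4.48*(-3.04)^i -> [-4.48, 13.62, -41.4, 125.86, -382.62]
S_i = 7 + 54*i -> [7, 61, 115, 169, 223]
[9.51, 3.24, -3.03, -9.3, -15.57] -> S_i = 9.51 + -6.27*i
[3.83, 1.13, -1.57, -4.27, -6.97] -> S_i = 3.83 + -2.70*i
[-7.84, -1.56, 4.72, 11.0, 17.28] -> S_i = -7.84 + 6.28*i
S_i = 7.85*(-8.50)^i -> [7.85, -66.72, 567.16, -4820.88, 40977.49]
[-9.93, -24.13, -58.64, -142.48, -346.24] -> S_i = -9.93*2.43^i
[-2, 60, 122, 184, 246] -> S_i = -2 + 62*i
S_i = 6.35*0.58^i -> [6.35, 3.68, 2.14, 1.24, 0.72]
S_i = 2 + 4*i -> [2, 6, 10, 14, 18]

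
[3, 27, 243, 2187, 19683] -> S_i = 3*9^i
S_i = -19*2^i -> [-19, -38, -76, -152, -304]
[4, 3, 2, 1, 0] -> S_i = 4 + -1*i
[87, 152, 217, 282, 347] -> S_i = 87 + 65*i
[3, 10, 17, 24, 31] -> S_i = 3 + 7*i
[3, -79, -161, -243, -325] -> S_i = 3 + -82*i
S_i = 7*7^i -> [7, 49, 343, 2401, 16807]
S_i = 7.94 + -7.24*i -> [7.94, 0.7, -6.54, -13.78, -21.02]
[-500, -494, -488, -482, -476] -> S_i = -500 + 6*i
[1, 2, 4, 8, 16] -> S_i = 1*2^i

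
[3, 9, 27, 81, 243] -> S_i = 3*3^i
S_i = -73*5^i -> [-73, -365, -1825, -9125, -45625]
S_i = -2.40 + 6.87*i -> [-2.4, 4.47, 11.34, 18.21, 25.08]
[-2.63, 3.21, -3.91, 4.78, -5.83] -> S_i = -2.63*(-1.22)^i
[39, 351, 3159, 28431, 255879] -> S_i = 39*9^i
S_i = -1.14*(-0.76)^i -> [-1.14, 0.87, -0.66, 0.5, -0.38]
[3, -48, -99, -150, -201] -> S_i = 3 + -51*i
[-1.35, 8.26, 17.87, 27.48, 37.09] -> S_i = -1.35 + 9.61*i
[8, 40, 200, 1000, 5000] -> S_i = 8*5^i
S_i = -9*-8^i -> [-9, 72, -576, 4608, -36864]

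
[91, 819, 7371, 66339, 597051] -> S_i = 91*9^i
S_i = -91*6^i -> [-91, -546, -3276, -19656, -117936]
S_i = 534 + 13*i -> [534, 547, 560, 573, 586]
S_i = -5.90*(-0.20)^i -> [-5.9, 1.18, -0.24, 0.05, -0.01]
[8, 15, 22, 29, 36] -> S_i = 8 + 7*i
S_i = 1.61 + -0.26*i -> [1.61, 1.35, 1.09, 0.83, 0.57]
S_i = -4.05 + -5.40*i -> [-4.05, -9.45, -14.85, -20.25, -25.65]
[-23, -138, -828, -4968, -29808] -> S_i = -23*6^i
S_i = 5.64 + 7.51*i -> [5.64, 13.15, 20.66, 28.17, 35.68]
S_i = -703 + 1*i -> [-703, -702, -701, -700, -699]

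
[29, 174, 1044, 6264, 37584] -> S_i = 29*6^i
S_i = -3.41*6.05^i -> [-3.41, -20.63, -124.81, -755.13, -4568.52]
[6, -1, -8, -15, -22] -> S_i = 6 + -7*i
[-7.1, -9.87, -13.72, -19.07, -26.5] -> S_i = -7.10*1.39^i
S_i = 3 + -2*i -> [3, 1, -1, -3, -5]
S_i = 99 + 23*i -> [99, 122, 145, 168, 191]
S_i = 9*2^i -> [9, 18, 36, 72, 144]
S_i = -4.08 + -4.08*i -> [-4.08, -8.16, -12.24, -16.32, -20.4]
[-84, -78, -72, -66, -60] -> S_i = -84 + 6*i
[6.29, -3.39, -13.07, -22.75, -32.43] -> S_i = 6.29 + -9.68*i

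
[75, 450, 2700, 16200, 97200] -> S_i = 75*6^i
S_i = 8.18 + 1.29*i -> [8.18, 9.47, 10.76, 12.05, 13.34]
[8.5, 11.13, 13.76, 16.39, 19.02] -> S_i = 8.50 + 2.63*i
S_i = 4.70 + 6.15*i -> [4.7, 10.85, 17.0, 23.15, 29.3]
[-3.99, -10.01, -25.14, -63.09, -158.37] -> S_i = -3.99*2.51^i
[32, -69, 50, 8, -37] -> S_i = Random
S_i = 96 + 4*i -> [96, 100, 104, 108, 112]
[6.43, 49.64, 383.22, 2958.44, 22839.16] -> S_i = 6.43*7.72^i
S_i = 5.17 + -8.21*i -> [5.17, -3.04, -11.25, -19.46, -27.67]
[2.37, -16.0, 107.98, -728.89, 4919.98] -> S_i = 2.37*(-6.75)^i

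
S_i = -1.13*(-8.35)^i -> [-1.13, 9.44, -78.79, 657.87, -5493.19]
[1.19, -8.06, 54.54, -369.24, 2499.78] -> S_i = 1.19*(-6.77)^i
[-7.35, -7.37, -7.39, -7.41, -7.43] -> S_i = -7.35 + -0.02*i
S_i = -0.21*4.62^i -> [-0.21, -0.97, -4.48, -20.71, -95.67]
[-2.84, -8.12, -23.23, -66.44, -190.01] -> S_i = -2.84*2.86^i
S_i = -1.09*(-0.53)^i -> [-1.09, 0.58, -0.31, 0.16, -0.09]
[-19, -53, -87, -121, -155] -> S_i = -19 + -34*i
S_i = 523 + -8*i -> [523, 515, 507, 499, 491]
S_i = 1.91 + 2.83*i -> [1.91, 4.74, 7.57, 10.4, 13.23]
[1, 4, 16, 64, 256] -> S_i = 1*4^i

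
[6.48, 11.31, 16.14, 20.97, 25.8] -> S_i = 6.48 + 4.83*i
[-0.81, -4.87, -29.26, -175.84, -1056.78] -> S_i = -0.81*6.01^i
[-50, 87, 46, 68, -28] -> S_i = Random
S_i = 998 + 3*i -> [998, 1001, 1004, 1007, 1010]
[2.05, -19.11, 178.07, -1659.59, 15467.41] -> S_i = 2.05*(-9.32)^i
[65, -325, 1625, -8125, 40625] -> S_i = 65*-5^i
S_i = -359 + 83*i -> [-359, -276, -193, -110, -27]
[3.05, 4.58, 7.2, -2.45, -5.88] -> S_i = Random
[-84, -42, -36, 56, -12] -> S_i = Random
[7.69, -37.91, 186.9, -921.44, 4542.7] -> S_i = 7.69*(-4.93)^i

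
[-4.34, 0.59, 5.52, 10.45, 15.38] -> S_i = -4.34 + 4.93*i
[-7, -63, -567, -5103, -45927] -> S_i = -7*9^i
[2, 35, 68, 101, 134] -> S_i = 2 + 33*i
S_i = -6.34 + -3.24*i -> [-6.34, -9.58, -12.82, -16.06, -19.3]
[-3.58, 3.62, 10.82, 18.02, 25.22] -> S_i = -3.58 + 7.20*i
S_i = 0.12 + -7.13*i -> [0.12, -7.01, -14.14, -21.27, -28.4]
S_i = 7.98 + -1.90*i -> [7.98, 6.08, 4.18, 2.28, 0.38]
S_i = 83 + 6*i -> [83, 89, 95, 101, 107]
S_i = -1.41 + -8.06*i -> [-1.41, -9.47, -17.53, -25.59, -33.65]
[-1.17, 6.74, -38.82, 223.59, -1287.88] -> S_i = -1.17*(-5.76)^i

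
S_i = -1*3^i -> [-1, -3, -9, -27, -81]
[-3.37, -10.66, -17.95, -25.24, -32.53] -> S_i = -3.37 + -7.29*i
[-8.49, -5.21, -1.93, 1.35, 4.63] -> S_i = -8.49 + 3.28*i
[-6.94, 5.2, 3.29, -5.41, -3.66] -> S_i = Random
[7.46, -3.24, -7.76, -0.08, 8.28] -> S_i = Random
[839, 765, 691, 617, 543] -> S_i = 839 + -74*i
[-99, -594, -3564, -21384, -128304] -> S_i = -99*6^i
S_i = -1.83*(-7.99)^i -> [-1.83, 14.62, -116.83, 933.45, -7458.27]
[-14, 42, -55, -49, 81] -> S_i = Random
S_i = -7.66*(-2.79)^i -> [-7.66, 21.37, -59.63, 166.36, -464.14]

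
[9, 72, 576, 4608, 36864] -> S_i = 9*8^i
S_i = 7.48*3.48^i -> [7.48, 26.03, 90.59, 315.24, 1097.03]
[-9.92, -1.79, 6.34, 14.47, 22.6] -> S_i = -9.92 + 8.13*i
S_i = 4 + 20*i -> [4, 24, 44, 64, 84]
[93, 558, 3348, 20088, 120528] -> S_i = 93*6^i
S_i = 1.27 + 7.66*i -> [1.27, 8.93, 16.59, 24.25, 31.91]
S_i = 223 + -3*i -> [223, 220, 217, 214, 211]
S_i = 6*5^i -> [6, 30, 150, 750, 3750]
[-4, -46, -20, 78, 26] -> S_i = Random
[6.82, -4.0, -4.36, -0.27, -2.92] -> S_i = Random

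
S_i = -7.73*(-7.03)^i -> [-7.73, 54.34, -382.02, 2685.63, -18879.95]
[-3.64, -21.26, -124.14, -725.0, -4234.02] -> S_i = -3.64*5.84^i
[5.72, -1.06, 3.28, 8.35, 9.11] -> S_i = Random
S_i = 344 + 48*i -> [344, 392, 440, 488, 536]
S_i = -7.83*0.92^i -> [-7.83, -7.2, -6.63, -6.1, -5.61]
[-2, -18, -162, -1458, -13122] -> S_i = -2*9^i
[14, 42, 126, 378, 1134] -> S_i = 14*3^i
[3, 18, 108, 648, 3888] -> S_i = 3*6^i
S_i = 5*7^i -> [5, 35, 245, 1715, 12005]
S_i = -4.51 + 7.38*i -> [-4.51, 2.87, 10.25, 17.63, 25.01]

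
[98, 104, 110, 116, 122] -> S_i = 98 + 6*i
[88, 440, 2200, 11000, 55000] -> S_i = 88*5^i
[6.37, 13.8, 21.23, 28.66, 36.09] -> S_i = 6.37 + 7.43*i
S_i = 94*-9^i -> [94, -846, 7614, -68526, 616734]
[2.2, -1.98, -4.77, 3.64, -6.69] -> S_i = Random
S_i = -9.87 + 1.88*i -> [-9.87, -7.99, -6.11, -4.23, -2.35]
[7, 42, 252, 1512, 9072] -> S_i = 7*6^i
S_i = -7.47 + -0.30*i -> [-7.47, -7.77, -8.07, -8.37, -8.67]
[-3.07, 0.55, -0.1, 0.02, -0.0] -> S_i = -3.07*(-0.18)^i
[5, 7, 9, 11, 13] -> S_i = 5 + 2*i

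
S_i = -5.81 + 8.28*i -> [-5.81, 2.47, 10.75, 19.03, 27.31]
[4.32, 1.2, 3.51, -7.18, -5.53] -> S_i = Random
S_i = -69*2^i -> [-69, -138, -276, -552, -1104]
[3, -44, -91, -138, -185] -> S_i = 3 + -47*i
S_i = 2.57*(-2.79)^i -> [2.57, -7.17, 20.01, -55.81, 155.72]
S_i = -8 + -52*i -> [-8, -60, -112, -164, -216]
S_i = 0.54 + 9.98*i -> [0.54, 10.52, 20.5, 30.48, 40.46]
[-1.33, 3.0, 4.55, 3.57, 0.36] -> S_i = Random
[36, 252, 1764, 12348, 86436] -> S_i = 36*7^i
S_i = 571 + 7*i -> [571, 578, 585, 592, 599]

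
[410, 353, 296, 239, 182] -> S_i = 410 + -57*i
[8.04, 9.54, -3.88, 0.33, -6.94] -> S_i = Random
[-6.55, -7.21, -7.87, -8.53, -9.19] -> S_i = -6.55 + -0.66*i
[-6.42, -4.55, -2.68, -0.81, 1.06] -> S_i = -6.42 + 1.87*i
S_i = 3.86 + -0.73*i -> [3.86, 3.13, 2.4, 1.67, 0.94]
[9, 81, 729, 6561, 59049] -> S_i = 9*9^i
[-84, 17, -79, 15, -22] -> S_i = Random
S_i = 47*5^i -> [47, 235, 1175, 5875, 29375]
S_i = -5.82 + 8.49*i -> [-5.82, 2.67, 11.16, 19.65, 28.14]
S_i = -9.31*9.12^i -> [-9.31, -84.91, -774.35, -7062.11, -64406.4]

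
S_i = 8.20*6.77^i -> [8.2, 55.51, 375.83, 2544.37, 17225.37]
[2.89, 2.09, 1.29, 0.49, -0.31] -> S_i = 2.89 + -0.80*i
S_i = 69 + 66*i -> [69, 135, 201, 267, 333]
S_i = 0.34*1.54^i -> [0.34, 0.52, 0.81, 1.24, 1.91]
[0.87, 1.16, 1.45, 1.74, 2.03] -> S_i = 0.87 + 0.29*i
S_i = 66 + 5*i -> [66, 71, 76, 81, 86]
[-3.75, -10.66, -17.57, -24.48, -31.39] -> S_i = -3.75 + -6.91*i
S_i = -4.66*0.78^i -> [-4.66, -3.63, -2.84, -2.21, -1.72]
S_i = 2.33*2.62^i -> [2.33, 6.1, 15.99, 41.9, 109.79]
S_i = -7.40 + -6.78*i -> [-7.4, -14.18, -20.96, -27.74, -34.52]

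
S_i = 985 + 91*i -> [985, 1076, 1167, 1258, 1349]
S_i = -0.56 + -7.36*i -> [-0.56, -7.92, -15.28, -22.64, -30.0]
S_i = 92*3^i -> [92, 276, 828, 2484, 7452]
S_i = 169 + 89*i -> [169, 258, 347, 436, 525]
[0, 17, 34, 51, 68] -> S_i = 0 + 17*i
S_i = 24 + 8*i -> [24, 32, 40, 48, 56]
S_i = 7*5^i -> [7, 35, 175, 875, 4375]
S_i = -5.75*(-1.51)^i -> [-5.75, 8.68, -13.11, 19.8, -29.89]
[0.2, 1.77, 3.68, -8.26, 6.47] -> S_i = Random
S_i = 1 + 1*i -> [1, 2, 3, 4, 5]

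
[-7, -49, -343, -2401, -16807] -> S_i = -7*7^i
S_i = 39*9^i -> [39, 351, 3159, 28431, 255879]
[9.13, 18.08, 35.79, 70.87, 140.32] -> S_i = 9.13*1.98^i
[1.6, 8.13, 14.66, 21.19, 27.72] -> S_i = 1.60 + 6.53*i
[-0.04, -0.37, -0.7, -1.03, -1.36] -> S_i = -0.04 + -0.33*i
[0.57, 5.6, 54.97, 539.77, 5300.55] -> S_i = 0.57*9.82^i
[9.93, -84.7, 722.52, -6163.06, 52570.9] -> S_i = 9.93*(-8.53)^i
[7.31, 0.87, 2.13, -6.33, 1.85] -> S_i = Random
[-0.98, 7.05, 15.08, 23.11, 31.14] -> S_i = -0.98 + 8.03*i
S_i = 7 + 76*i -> [7, 83, 159, 235, 311]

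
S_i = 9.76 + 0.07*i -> [9.76, 9.83, 9.9, 9.97, 10.04]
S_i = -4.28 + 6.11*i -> [-4.28, 1.83, 7.94, 14.05, 20.16]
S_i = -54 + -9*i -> [-54, -63, -72, -81, -90]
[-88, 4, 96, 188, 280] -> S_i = -88 + 92*i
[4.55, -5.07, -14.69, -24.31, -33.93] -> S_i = 4.55 + -9.62*i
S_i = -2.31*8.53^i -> [-2.31, -19.7, -168.08, -1433.7, -12229.48]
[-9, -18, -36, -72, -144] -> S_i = -9*2^i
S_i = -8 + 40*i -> [-8, 32, 72, 112, 152]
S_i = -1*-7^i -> [-1, 7, -49, 343, -2401]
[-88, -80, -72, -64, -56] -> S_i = -88 + 8*i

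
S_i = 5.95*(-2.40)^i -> [5.95, -14.28, 34.27, -82.25, 197.41]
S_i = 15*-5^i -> [15, -75, 375, -1875, 9375]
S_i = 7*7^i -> [7, 49, 343, 2401, 16807]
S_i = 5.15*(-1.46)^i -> [5.15, -7.52, 10.98, -16.03, 23.4]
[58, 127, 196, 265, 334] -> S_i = 58 + 69*i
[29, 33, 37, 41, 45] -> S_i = 29 + 4*i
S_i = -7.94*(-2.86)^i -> [-7.94, 22.71, -64.95, 185.75, -531.23]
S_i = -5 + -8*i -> [-5, -13, -21, -29, -37]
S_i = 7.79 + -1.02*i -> [7.79, 6.77, 5.75, 4.73, 3.71]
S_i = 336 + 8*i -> [336, 344, 352, 360, 368]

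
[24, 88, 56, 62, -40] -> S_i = Random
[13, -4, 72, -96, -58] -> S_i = Random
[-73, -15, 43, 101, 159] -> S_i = -73 + 58*i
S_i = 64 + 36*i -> [64, 100, 136, 172, 208]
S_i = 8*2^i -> [8, 16, 32, 64, 128]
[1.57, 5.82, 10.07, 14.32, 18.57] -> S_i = 1.57 + 4.25*i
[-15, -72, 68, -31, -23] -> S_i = Random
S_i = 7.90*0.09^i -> [7.9, 0.71, 0.06, 0.01, 0.0]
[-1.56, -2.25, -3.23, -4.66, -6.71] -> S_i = -1.56*1.44^i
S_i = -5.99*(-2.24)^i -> [-5.99, 13.42, -30.06, 67.32, -150.81]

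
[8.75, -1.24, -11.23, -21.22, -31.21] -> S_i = 8.75 + -9.99*i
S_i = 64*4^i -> [64, 256, 1024, 4096, 16384]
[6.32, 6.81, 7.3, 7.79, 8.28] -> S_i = 6.32 + 0.49*i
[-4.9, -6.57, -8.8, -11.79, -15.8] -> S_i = -4.90*1.34^i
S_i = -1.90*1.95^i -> [-1.9, -3.7, -7.22, -14.09, -27.47]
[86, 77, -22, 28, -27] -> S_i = Random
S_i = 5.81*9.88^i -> [5.81, 57.4, 567.14, 5603.34, 55361.0]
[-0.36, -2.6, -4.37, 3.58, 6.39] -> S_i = Random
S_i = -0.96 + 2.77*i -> [-0.96, 1.81, 4.58, 7.35, 10.12]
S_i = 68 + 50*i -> [68, 118, 168, 218, 268]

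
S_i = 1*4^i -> [1, 4, 16, 64, 256]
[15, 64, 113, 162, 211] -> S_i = 15 + 49*i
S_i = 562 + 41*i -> [562, 603, 644, 685, 726]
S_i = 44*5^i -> [44, 220, 1100, 5500, 27500]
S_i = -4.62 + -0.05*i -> [-4.62, -4.67, -4.72, -4.77, -4.82]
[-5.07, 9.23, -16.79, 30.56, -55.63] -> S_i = -5.07*(-1.82)^i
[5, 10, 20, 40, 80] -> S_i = 5*2^i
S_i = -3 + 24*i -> [-3, 21, 45, 69, 93]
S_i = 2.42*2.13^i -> [2.42, 5.15, 10.98, 23.39, 49.81]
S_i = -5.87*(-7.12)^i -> [-5.87, 41.79, -297.58, 2118.74, -15085.44]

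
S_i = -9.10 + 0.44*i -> [-9.1, -8.66, -8.22, -7.78, -7.34]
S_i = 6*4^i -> [6, 24, 96, 384, 1536]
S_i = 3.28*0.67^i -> [3.28, 2.2, 1.47, 0.99, 0.66]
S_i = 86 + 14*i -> [86, 100, 114, 128, 142]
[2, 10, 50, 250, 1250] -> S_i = 2*5^i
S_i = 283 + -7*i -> [283, 276, 269, 262, 255]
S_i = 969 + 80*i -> [969, 1049, 1129, 1209, 1289]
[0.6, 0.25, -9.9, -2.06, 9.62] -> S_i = Random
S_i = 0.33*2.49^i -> [0.33, 0.82, 2.05, 5.09, 12.69]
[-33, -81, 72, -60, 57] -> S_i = Random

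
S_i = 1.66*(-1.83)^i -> [1.66, -3.04, 5.56, -10.17, 18.62]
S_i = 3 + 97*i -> [3, 100, 197, 294, 391]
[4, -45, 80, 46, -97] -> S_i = Random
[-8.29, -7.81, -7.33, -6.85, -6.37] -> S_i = -8.29 + 0.48*i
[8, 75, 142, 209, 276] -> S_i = 8 + 67*i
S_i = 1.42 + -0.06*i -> [1.42, 1.36, 1.3, 1.24, 1.18]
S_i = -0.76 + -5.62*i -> [-0.76, -6.38, -12.0, -17.62, -23.24]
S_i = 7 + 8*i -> [7, 15, 23, 31, 39]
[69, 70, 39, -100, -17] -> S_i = Random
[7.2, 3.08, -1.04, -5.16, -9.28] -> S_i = 7.20 + -4.12*i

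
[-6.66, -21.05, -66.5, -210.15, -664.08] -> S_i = -6.66*3.16^i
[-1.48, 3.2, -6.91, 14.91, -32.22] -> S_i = -1.48*(-2.16)^i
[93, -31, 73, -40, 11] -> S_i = Random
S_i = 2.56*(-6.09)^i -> [2.56, -15.59, 94.95, -578.22, 3521.35]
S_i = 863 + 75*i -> [863, 938, 1013, 1088, 1163]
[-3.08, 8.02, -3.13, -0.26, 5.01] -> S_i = Random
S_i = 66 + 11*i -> [66, 77, 88, 99, 110]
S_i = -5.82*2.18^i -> [-5.82, -12.69, -27.66, -60.3, -131.45]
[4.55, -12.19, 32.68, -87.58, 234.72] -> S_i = 4.55*(-2.68)^i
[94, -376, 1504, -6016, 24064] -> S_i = 94*-4^i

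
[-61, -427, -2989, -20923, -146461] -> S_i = -61*7^i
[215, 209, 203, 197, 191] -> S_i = 215 + -6*i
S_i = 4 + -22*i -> [4, -18, -40, -62, -84]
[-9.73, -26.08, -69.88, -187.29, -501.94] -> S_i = -9.73*2.68^i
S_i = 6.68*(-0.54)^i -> [6.68, -3.61, 1.95, -1.05, 0.57]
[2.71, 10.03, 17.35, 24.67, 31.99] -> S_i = 2.71 + 7.32*i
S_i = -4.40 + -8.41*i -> [-4.4, -12.81, -21.22, -29.63, -38.04]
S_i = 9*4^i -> [9, 36, 144, 576, 2304]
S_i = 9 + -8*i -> [9, 1, -7, -15, -23]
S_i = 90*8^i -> [90, 720, 5760, 46080, 368640]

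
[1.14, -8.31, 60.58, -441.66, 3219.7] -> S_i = 1.14*(-7.29)^i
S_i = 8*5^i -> [8, 40, 200, 1000, 5000]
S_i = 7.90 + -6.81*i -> [7.9, 1.09, -5.72, -12.53, -19.34]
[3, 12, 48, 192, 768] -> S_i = 3*4^i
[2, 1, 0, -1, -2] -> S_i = 2 + -1*i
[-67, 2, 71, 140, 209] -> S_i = -67 + 69*i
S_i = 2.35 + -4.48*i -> [2.35, -2.13, -6.61, -11.09, -15.57]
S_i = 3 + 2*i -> [3, 5, 7, 9, 11]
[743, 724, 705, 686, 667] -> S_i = 743 + -19*i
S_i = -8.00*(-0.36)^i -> [-8.0, 2.88, -1.04, 0.37, -0.13]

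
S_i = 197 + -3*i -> [197, 194, 191, 188, 185]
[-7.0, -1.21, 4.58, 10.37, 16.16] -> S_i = -7.00 + 5.79*i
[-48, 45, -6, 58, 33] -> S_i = Random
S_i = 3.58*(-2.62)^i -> [3.58, -9.38, 24.57, -64.39, 168.69]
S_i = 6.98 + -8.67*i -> [6.98, -1.69, -10.36, -19.03, -27.7]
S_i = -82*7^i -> [-82, -574, -4018, -28126, -196882]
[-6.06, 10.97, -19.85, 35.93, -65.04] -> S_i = -6.06*(-1.81)^i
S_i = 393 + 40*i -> [393, 433, 473, 513, 553]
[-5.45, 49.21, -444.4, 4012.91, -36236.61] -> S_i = -5.45*(-9.03)^i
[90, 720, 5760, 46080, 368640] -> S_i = 90*8^i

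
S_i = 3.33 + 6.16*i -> [3.33, 9.49, 15.65, 21.81, 27.97]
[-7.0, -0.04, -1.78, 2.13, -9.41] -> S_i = Random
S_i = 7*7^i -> [7, 49, 343, 2401, 16807]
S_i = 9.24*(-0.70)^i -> [9.24, -6.47, 4.53, -3.17, 2.22]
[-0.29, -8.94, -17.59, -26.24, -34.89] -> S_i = -0.29 + -8.65*i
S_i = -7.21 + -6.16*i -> [-7.21, -13.37, -19.53, -25.69, -31.85]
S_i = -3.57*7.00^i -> [-3.57, -24.99, -174.93, -1224.51, -8571.57]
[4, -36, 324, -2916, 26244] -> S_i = 4*-9^i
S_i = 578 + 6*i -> [578, 584, 590, 596, 602]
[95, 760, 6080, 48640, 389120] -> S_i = 95*8^i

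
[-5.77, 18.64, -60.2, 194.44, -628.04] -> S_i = -5.77*(-3.23)^i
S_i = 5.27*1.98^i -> [5.27, 10.43, 20.66, 40.91, 81.0]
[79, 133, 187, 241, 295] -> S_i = 79 + 54*i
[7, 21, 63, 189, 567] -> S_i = 7*3^i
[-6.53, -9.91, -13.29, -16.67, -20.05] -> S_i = -6.53 + -3.38*i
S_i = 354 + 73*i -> [354, 427, 500, 573, 646]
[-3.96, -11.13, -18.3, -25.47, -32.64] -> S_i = -3.96 + -7.17*i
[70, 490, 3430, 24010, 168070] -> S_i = 70*7^i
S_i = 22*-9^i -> [22, -198, 1782, -16038, 144342]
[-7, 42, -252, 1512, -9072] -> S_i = -7*-6^i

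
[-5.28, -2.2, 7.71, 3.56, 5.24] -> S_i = Random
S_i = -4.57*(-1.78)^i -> [-4.57, 8.13, -14.48, 25.77, -45.88]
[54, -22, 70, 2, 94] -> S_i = Random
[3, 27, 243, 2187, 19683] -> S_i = 3*9^i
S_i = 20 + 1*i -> [20, 21, 22, 23, 24]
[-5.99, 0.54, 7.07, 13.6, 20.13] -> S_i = -5.99 + 6.53*i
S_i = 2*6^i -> [2, 12, 72, 432, 2592]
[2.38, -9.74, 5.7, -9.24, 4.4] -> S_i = Random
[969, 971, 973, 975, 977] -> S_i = 969 + 2*i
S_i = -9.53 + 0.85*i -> [-9.53, -8.68, -7.83, -6.98, -6.13]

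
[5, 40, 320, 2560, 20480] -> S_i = 5*8^i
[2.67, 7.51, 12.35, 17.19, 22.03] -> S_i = 2.67 + 4.84*i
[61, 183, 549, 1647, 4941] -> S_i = 61*3^i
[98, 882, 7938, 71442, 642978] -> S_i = 98*9^i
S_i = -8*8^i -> [-8, -64, -512, -4096, -32768]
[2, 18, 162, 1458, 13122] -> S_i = 2*9^i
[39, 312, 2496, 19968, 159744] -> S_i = 39*8^i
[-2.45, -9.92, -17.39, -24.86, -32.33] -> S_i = -2.45 + -7.47*i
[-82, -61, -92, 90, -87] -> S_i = Random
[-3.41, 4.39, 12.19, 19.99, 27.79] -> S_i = -3.41 + 7.80*i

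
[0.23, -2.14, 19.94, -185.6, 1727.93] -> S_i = 0.23*(-9.31)^i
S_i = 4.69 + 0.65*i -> [4.69, 5.34, 5.99, 6.64, 7.29]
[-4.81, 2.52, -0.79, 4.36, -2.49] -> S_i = Random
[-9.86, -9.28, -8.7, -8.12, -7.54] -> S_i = -9.86 + 0.58*i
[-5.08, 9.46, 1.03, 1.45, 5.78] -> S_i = Random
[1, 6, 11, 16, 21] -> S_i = 1 + 5*i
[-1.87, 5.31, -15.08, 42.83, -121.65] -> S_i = -1.87*(-2.84)^i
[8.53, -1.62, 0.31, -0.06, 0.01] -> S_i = 8.53*(-0.19)^i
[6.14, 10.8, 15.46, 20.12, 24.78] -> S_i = 6.14 + 4.66*i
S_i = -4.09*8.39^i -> [-4.09, -34.32, -287.9, -2415.51, -20266.15]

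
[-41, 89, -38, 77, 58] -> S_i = Random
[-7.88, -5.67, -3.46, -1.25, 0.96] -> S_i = -7.88 + 2.21*i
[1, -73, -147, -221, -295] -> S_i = 1 + -74*i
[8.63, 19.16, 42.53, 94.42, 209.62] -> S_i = 8.63*2.22^i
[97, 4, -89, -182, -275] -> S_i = 97 + -93*i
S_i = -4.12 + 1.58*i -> [-4.12, -2.54, -0.96, 0.62, 2.2]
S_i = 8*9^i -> [8, 72, 648, 5832, 52488]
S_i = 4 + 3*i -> [4, 7, 10, 13, 16]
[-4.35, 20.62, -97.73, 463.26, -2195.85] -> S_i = -4.35*(-4.74)^i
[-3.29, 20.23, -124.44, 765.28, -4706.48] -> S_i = -3.29*(-6.15)^i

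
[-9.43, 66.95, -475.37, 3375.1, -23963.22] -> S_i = -9.43*(-7.10)^i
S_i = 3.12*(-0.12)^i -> [3.12, -0.37, 0.04, -0.01, 0.0]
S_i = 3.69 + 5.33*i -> [3.69, 9.02, 14.35, 19.68, 25.01]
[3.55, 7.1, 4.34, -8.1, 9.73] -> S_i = Random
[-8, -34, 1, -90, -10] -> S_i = Random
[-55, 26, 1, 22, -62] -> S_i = Random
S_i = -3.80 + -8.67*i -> [-3.8, -12.47, -21.14, -29.81, -38.48]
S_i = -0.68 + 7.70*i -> [-0.68, 7.02, 14.72, 22.42, 30.12]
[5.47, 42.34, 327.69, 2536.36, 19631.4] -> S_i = 5.47*7.74^i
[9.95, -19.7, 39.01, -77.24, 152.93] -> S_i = 9.95*(-1.98)^i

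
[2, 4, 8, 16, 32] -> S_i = 2*2^i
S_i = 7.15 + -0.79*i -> [7.15, 6.36, 5.57, 4.78, 3.99]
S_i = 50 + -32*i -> [50, 18, -14, -46, -78]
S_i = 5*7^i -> [5, 35, 245, 1715, 12005]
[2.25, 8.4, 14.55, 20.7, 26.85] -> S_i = 2.25 + 6.15*i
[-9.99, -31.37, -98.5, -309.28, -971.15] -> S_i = -9.99*3.14^i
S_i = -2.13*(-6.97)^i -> [-2.13, 14.85, -103.48, 721.24, -5027.02]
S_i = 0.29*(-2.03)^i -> [0.29, -0.59, 1.2, -2.43, 4.92]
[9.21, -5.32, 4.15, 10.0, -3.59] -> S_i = Random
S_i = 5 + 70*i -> [5, 75, 145, 215, 285]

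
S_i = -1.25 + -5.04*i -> [-1.25, -6.29, -11.33, -16.37, -21.41]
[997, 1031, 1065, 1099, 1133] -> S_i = 997 + 34*i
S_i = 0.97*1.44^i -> [0.97, 1.4, 2.01, 2.9, 4.17]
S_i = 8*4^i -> [8, 32, 128, 512, 2048]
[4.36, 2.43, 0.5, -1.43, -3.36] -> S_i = 4.36 + -1.93*i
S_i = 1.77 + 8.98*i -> [1.77, 10.75, 19.73, 28.71, 37.69]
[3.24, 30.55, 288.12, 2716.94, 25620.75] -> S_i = 3.24*9.43^i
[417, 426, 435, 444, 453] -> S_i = 417 + 9*i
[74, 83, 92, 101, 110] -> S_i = 74 + 9*i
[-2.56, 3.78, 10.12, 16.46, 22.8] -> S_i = -2.56 + 6.34*i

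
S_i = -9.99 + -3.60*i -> [-9.99, -13.59, -17.19, -20.79, -24.39]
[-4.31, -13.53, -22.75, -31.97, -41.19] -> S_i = -4.31 + -9.22*i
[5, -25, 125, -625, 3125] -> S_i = 5*-5^i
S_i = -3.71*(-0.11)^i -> [-3.71, 0.41, -0.04, 0.0, -0.0]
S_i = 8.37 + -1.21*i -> [8.37, 7.16, 5.95, 4.74, 3.53]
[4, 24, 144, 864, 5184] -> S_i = 4*6^i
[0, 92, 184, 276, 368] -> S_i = 0 + 92*i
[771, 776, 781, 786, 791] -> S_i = 771 + 5*i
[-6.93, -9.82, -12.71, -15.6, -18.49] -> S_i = -6.93 + -2.89*i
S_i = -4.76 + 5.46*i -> [-4.76, 0.7, 6.16, 11.62, 17.08]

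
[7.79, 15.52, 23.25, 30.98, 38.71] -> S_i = 7.79 + 7.73*i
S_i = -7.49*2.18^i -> [-7.49, -16.33, -35.6, -77.6, -169.16]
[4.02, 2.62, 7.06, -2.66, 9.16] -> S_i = Random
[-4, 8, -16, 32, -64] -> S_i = -4*-2^i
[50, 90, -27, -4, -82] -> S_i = Random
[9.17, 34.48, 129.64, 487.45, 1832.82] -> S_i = 9.17*3.76^i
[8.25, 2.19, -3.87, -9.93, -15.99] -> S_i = 8.25 + -6.06*i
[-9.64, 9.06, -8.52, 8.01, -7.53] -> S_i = -9.64*(-0.94)^i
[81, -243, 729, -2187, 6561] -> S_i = 81*-3^i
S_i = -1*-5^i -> [-1, 5, -25, 125, -625]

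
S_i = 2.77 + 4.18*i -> [2.77, 6.95, 11.13, 15.31, 19.49]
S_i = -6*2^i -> [-6, -12, -24, -48, -96]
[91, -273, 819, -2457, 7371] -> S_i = 91*-3^i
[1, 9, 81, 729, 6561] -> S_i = 1*9^i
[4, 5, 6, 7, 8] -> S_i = 4 + 1*i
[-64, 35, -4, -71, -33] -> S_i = Random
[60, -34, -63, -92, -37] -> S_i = Random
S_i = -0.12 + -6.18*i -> [-0.12, -6.3, -12.48, -18.66, -24.84]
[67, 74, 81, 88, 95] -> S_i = 67 + 7*i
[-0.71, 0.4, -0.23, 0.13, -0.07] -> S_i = -0.71*(-0.57)^i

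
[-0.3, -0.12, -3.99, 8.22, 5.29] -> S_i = Random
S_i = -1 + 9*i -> [-1, 8, 17, 26, 35]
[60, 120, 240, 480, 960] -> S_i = 60*2^i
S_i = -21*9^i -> [-21, -189, -1701, -15309, -137781]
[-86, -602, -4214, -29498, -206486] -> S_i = -86*7^i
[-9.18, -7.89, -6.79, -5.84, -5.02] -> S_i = -9.18*0.86^i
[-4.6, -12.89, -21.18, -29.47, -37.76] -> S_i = -4.60 + -8.29*i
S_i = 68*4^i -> [68, 272, 1088, 4352, 17408]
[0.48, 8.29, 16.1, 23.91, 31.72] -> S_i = 0.48 + 7.81*i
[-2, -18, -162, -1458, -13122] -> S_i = -2*9^i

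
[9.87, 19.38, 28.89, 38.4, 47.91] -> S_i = 9.87 + 9.51*i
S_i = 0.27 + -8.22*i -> [0.27, -7.95, -16.17, -24.39, -32.61]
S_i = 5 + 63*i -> [5, 68, 131, 194, 257]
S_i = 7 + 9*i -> [7, 16, 25, 34, 43]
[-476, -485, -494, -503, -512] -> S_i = -476 + -9*i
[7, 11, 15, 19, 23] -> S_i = 7 + 4*i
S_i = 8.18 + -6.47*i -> [8.18, 1.71, -4.76, -11.23, -17.7]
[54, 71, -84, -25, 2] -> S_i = Random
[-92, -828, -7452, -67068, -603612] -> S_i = -92*9^i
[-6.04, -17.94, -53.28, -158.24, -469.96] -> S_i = -6.04*2.97^i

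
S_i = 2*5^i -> [2, 10, 50, 250, 1250]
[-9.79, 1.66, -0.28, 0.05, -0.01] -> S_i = -9.79*(-0.17)^i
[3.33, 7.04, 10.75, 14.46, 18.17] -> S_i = 3.33 + 3.71*i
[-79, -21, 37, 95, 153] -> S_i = -79 + 58*i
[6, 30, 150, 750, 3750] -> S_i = 6*5^i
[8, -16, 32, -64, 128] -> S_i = 8*-2^i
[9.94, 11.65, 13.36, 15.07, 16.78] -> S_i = 9.94 + 1.71*i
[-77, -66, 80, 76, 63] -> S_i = Random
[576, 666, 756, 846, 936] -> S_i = 576 + 90*i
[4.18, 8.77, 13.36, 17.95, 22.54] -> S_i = 4.18 + 4.59*i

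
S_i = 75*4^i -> [75, 300, 1200, 4800, 19200]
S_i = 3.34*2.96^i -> [3.34, 9.89, 29.26, 86.62, 256.4]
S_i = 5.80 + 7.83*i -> [5.8, 13.63, 21.46, 29.29, 37.12]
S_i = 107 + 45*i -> [107, 152, 197, 242, 287]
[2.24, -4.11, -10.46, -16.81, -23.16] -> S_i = 2.24 + -6.35*i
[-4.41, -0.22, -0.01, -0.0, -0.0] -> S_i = -4.41*0.05^i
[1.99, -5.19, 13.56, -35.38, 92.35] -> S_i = 1.99*(-2.61)^i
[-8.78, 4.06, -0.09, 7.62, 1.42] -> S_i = Random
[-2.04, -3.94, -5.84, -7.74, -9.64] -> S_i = -2.04 + -1.90*i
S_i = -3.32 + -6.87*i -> [-3.32, -10.19, -17.06, -23.93, -30.8]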